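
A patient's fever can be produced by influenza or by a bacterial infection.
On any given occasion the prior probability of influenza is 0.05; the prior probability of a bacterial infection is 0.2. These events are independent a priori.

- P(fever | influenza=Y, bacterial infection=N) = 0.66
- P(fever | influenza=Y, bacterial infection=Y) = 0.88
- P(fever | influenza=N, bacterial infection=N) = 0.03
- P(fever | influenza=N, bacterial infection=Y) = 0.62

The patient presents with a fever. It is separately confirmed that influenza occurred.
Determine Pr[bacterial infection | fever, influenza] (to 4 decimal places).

For the numerator, keep only bacterial infection=true terms: 0.88·0.2 = 0.176000
Normalizer over all consistent configurations: 0.66·0.8 + 0.88·0.2 = 0.704000
Posterior = 0.176000 / 0.704000 ≈ 0.2500

Pr[bacterial infection | fever, influenza] ≈ 0.2500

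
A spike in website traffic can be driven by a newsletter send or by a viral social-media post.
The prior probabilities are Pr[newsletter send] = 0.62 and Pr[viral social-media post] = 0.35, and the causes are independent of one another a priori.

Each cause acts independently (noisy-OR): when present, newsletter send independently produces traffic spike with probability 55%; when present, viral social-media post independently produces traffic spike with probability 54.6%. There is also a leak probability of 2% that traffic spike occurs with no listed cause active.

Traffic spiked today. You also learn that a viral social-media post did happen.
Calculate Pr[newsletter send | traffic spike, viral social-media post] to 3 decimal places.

Pr[newsletter send | traffic spike, viral social-media post] ≈ 0.702

Under noisy-OR, P(traffic spike | causes) = 1 − (1−0.02)·∏(1−qᵢ) over the active causes.
P(traffic spike | viral social-media post) = 0.55508·0.38 + 0.799786·0.62 = 0.210930 + 0.495867 = 0.706797
The newsletter send-present share is 0.799786·0.62 = 0.495867.
So P(newsletter send | traffic spike, viral social-media post) = 0.495867/0.706797 ≈ 0.702.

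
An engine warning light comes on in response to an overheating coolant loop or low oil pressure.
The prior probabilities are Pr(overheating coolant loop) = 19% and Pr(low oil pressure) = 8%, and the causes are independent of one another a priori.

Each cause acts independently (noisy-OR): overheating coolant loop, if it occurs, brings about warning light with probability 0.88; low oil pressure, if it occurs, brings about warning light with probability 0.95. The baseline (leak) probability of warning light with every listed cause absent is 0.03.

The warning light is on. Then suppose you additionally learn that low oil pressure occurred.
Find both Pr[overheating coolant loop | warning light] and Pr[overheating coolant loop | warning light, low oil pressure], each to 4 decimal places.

Pr[overheating coolant loop | warning light] ≈ 0.6687; Pr[overheating coolant loop | warning light, low oil pressure] ≈ 0.1968

Under noisy-OR, P(warning light | causes) = 1 − (1−0.03)·∏(1−qᵢ) over the active causes.
By total probability over the 4 (overheating coolant loop, low oil pressure) configurations:
  P(warning light) = 0.03·0.81·0.92 + 0.9515·0.81·0.08 + 0.8836·0.19·0.92 + 0.99418·0.19·0.08
        = 0.022356 + 0.061657 + 0.154453 + 0.015112 = 0.253578
The terms with overheating coolant loop present sum to 0.169565, so
  P(overheating coolant loop | warning light) = 0.169565 / 0.253578 ≈ 0.6687

Now condition on the additional information:
P(warning light | low oil pressure) = 0.9515·0.81 + 0.99418·0.19 = 0.770715 + 0.188894 = 0.959609
Of this, 0.188894 comes from 0.99418·0.19 (the overheating coolant loop=true cases).
So P(overheating coolant loop | warning light, low oil pressure) = 0.188894/0.959609 ≈ 0.1968.
— low oil pressure explains away the evidence for overheating coolant loop.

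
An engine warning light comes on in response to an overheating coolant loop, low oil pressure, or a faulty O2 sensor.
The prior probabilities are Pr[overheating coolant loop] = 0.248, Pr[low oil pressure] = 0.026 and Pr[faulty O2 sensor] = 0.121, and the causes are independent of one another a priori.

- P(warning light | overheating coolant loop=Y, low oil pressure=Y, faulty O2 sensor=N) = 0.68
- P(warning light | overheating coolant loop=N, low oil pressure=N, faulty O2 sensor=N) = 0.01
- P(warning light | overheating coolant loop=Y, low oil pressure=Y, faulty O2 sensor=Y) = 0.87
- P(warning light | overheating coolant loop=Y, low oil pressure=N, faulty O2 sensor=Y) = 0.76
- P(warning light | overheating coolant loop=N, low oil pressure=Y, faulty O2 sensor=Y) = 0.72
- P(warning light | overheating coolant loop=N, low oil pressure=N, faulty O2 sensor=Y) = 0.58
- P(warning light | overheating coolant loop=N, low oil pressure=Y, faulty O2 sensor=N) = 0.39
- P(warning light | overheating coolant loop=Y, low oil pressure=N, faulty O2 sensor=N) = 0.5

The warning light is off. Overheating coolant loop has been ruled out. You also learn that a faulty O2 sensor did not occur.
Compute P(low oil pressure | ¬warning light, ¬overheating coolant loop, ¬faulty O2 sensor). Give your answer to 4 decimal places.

P(low oil pressure | ¬warning light, ¬overheating coolant loop, ¬faulty O2 sensor) ≈ 0.0162

For the numerator, keep only low oil pressure=true terms: 0.61*0.026 = 0.015860
Normalizer over all consistent configurations: 0.99*0.974 + 0.61*0.026 = 0.980120
Posterior = 0.015860 / 0.980120 ≈ 0.0162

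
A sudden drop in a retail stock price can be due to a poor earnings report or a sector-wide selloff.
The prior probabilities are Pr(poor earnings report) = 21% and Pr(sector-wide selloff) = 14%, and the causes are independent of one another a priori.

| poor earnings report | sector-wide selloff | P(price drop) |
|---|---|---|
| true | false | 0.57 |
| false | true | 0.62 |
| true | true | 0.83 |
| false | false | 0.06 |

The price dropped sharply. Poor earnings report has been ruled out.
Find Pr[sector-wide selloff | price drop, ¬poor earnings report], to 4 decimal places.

Pr[sector-wide selloff | price drop, ¬poor earnings report] ≈ 0.6272

Enumerate both values of sector-wide selloff and weight by the priors:
  P(price drop | ¬poor earnings report) = 0.06*0.86 + 0.62*0.14
        = 0.051600 + 0.086800 = 0.138400
Keeping only the sector-wide selloff-present terms gives 0.086800, so
  P(sector-wide selloff | price drop, ¬poor earnings report) = 0.086800 / 0.138400 ≈ 0.6272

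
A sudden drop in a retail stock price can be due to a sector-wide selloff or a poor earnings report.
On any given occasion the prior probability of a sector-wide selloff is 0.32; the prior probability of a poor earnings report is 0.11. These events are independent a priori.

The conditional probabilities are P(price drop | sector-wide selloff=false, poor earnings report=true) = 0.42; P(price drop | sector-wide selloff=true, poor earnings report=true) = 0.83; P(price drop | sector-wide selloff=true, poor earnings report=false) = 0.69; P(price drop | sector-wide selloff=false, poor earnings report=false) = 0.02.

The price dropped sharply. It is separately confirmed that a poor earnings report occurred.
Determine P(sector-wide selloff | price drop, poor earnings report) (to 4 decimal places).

For the numerator, keep only sector-wide selloff=true terms: 0.83*0.32 = 0.265600
Denominator P(price drop | poor earnings report): 0.42*0.68 + 0.83*0.32 = 0.551200
P(sector-wide selloff | price drop, poor earnings report) = 0.265600/0.551200 ≈ 0.4819

P(sector-wide selloff | price drop, poor earnings report) ≈ 0.4819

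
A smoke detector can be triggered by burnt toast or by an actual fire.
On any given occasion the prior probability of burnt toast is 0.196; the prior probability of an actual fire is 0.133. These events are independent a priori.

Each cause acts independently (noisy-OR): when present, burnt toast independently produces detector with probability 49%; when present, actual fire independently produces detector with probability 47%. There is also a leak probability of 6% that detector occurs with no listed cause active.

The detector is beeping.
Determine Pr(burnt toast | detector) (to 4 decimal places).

Pr(burnt toast | detector) ≈ 0.5306

Under noisy-OR, P(detector | causes) = 1 − (1−0.06)·∏(1−qᵢ) over the active causes.
Weight on burnt toast=true, given the evidence: 0.088467 + 0.019445 = 0.107912
Denominator P(detector): 0.06×0.804×0.867 + 0.5018×0.804×0.133 + 0.5206×0.196×0.867 + 0.745918×0.196×0.133 = 0.203394
P(burnt toast | detector) = 0.107912/0.203394 ≈ 0.5306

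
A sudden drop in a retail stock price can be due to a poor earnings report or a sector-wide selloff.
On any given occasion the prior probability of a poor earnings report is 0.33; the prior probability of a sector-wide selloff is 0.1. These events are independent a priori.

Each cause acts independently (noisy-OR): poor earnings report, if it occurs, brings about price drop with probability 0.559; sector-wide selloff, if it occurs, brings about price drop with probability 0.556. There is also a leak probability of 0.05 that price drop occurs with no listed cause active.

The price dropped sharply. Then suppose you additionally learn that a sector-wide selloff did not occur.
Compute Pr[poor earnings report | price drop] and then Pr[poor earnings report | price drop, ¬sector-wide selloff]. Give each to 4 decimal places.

Under noisy-OR, P(price drop | causes) = 1 − (1−0.05)·∏(1−qᵢ) over the active causes.
Weight on poor earnings report=true, given the evidence: 0.172572 + 0.026862 = 0.199434
Denominator P(price drop): 0.05×0.67×0.9 + 0.5782×0.67×0.1 + 0.58105×0.33×0.9 + 0.813986×0.33×0.1 = 0.268323
P(poor earnings report | price drop) = 0.199434/0.268323 ≈ 0.7433

With the extra evidence:
Numerator (weight on configurations with poor earnings report): 0.58105*0.33 = 0.191746
Normalizer over all consistent configurations: 0.05*0.67 + 0.58105*0.33 = 0.225246
Posterior = 0.191746 / 0.225246 ≈ 0.8513
With sector-wide selloff excluded, poor earnings report must carry more of the explanatory weight for the price drop.

Pr[poor earnings report | price drop] ≈ 0.7433; Pr[poor earnings report | price drop, ¬sector-wide selloff] ≈ 0.8513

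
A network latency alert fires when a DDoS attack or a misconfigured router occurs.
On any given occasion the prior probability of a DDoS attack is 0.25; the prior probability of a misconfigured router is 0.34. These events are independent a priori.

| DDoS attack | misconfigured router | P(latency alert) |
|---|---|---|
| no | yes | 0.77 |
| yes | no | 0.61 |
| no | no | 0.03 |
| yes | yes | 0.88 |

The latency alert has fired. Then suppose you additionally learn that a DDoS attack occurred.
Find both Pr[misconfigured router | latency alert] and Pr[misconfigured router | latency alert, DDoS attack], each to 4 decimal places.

Enumerate the 4 (DDoS attack, misconfigured router) configurations and weight by the priors:
  P(latency alert) = 0.03*0.75*0.66 + 0.77*0.75*0.34 + 0.61*0.25*0.66 + 0.88*0.25*0.34
        = 0.014850 + 0.196350 + 0.100650 + 0.074800 = 0.386650
Keeping only the misconfigured router-present terms gives 0.271150, so
  P(misconfigured router | latency alert) = 0.271150 / 0.386650 ≈ 0.7013

With the extra evidence:
By total probability over both values of misconfigured router:
  P(latency alert | DDoS attack) = 0.61×0.66 + 0.88×0.34
        = 0.402600 + 0.299200 = 0.701800
Configurations with misconfigured router contribute 0.299200, so
  P(misconfigured router | latency alert, DDoS attack) = 0.299200 / 0.701800 ≈ 0.4263

Pr[misconfigured router | latency alert] ≈ 0.7013; Pr[misconfigured router | latency alert, DDoS attack] ≈ 0.4263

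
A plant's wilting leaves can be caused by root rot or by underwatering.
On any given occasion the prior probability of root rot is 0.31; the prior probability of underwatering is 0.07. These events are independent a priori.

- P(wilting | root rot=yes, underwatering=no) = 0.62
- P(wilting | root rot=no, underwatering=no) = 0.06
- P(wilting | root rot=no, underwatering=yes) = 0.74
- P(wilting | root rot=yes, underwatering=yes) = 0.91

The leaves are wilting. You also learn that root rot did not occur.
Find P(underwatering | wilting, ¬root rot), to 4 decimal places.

Numerator (weight on configurations with underwatering): 0.74*0.07 = 0.051800
Normalizer over all consistent configurations: 0.06*0.93 + 0.74*0.07 = 0.107600
P(underwatering | wilting, ¬root rot) = 0.051800/0.107600 ≈ 0.4814

P(underwatering | wilting, ¬root rot) ≈ 0.4814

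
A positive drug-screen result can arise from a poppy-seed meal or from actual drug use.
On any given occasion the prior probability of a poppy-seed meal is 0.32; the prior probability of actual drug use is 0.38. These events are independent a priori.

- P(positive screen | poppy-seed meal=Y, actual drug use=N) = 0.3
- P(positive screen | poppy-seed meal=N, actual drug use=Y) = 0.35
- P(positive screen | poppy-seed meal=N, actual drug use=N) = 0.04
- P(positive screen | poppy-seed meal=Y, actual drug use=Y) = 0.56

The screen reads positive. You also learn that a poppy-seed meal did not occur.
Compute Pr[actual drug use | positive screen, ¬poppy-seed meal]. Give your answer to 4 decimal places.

Sum P(positive screen|·) weighted by the priors over both values of actual drug use:
  P(positive screen | ¬poppy-seed meal) = 0.04*0.62 + 0.35*0.38
        = 0.024800 + 0.133000 = 0.157800
Keeping only the actual drug use-present terms gives 0.133000, so
  P(actual drug use | positive screen, ¬poppy-seed meal) = 0.133000 / 0.157800 ≈ 0.8428

Pr[actual drug use | positive screen, ¬poppy-seed meal] ≈ 0.8428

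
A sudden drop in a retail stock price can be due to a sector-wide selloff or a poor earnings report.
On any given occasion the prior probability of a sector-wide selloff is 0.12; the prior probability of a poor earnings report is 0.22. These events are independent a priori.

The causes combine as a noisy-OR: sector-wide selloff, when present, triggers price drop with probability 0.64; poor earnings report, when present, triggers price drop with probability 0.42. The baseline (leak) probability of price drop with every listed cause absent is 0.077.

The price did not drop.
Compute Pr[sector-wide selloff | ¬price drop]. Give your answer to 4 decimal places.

Under noisy-OR, P(price drop | causes) = 1 − (1−0.077)·∏(1−qᵢ) over the active causes.
Weight on sector-wide selloff=true, given the evidence: 0.031101 + 0.005088 = 0.036189
The normalizing constant is 0.923*0.88*0.78 + 0.53534*0.88*0.22 + 0.33228*0.12*0.78 + 0.192722*0.12*0.22 = 0.773378
P(sector-wide selloff | ¬price drop) = 0.036189/0.773378 ≈ 0.0468

Pr[sector-wide selloff | ¬price drop] ≈ 0.0468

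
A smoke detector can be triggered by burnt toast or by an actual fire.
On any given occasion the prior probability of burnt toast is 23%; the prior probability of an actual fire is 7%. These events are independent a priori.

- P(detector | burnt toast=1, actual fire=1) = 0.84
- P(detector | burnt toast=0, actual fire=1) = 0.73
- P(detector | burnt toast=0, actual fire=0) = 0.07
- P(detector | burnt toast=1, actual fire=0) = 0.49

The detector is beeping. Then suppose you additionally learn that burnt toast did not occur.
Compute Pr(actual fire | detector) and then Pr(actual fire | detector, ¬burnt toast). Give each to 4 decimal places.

Pr(actual fire | detector) ≈ 0.2544; Pr(actual fire | detector, ¬burnt toast) ≈ 0.4398

P(detector) = 0.07·0.77·0.93 + 0.73·0.77·0.07 + 0.49·0.23·0.93 + 0.84·0.23·0.07 = 0.050127 + 0.039347 + 0.104811 + 0.013524 = 0.207809
Of this, 0.052871 comes from 0.039347 + 0.013524 (the actual fire=true cases).
P(actual fire | detector) = 0.052871 / 0.207809 ≈ 0.2544

Now condition on the additional information:
P(detector | ¬burnt toast) = 0.07·0.93 + 0.73·0.07 = 0.065100 + 0.051100 = 0.116200
Of this, 0.051100 comes from 0.73·0.07 (the actual fire=true cases).
P(actual fire | detector, ¬burnt toast) = 0.051100 / 0.116200 ≈ 0.4398
With burnt toast excluded, actual fire must carry more of the explanatory weight for the detector.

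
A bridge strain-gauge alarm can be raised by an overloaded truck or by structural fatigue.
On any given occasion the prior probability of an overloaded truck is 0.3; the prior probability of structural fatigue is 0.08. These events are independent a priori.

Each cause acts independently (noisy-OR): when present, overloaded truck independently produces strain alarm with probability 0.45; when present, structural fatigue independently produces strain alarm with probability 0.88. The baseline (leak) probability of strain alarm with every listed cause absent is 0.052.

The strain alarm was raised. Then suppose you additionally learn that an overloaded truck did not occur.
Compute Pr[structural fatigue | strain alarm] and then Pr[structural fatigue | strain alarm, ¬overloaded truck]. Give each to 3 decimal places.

Pr[structural fatigue | strain alarm] ≈ 0.303; Pr[structural fatigue | strain alarm, ¬overloaded truck] ≈ 0.597

Under noisy-OR, P(strain alarm | causes) = 1 − (1−0.052)·∏(1−qᵢ) over the active causes.
Numerator (weight on configurations with structural fatigue): 0.049629 + 0.022498 = 0.072127
Denominator P(strain alarm): 0.052·0.7·0.92 + 0.88624·0.7·0.08 + 0.4786·0.3·0.92 + 0.937432·0.3·0.08 = 0.237709
Posterior = 0.072127 / 0.237709 ≈ 0.303

Now also conditioning on overloaded truck≠true:
For the numerator, keep only structural fatigue=true terms: 0.88624×0.08 = 0.070899
Normalizer over all consistent configurations: 0.052×0.92 + 0.88624×0.08 = 0.118739
Posterior = 0.070899 / 0.118739 ≈ 0.597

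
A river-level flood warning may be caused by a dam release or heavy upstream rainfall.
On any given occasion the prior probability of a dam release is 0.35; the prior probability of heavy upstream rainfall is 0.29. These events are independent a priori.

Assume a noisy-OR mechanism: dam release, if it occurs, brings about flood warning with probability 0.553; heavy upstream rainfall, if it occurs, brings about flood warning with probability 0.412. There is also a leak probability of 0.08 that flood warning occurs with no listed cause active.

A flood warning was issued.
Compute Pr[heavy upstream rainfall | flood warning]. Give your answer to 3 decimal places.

Under noisy-OR, P(flood warning | causes) = 1 − (1−0.08)·∏(1−qᵢ) over the active causes.
By total probability over the 4 (dam release, heavy upstream rainfall) configurations:
  P(flood warning) = 0.08×0.65×0.71 + 0.45904×0.65×0.29 + 0.58876×0.35×0.71 + 0.758191×0.35×0.29
        = 0.036920 + 0.086529 + 0.146307 + 0.076956 = 0.346712
Keeping only the heavy upstream rainfall-present terms gives 0.163485, so
  P(heavy upstream rainfall | flood warning) = 0.163485 / 0.346712 ≈ 0.472

Pr[heavy upstream rainfall | flood warning] ≈ 0.472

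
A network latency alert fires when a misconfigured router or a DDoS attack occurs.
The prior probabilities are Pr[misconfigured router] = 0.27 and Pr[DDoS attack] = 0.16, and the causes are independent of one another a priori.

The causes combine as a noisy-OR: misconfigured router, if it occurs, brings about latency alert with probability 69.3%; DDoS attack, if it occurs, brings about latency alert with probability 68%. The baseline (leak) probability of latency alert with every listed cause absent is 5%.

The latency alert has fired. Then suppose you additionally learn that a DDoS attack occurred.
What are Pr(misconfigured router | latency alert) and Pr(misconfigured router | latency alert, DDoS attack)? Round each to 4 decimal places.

Pr(misconfigured router | latency alert) ≈ 0.6409; Pr(misconfigured router | latency alert, DDoS attack) ≈ 0.3252

Under noisy-OR, P(latency alert | causes) = 1 − (1−0.05)·∏(1−qᵢ) over the active causes.
Enumerate the 4 (misconfigured router, DDoS attack) configurations and weight by the priors:
  P(latency alert) = 0.05*0.73*0.84 + 0.696*0.73*0.16 + 0.70835*0.27*0.84 + 0.906672*0.27*0.16
        = 0.030660 + 0.081293 + 0.160654 + 0.039168 = 0.311775
Configurations with misconfigured router contribute 0.199822, so
  P(misconfigured router | latency alert) = 0.199822 / 0.311775 ≈ 0.6409

With the extra evidence:
For the numerator, keep only misconfigured router=true terms: 0.906672×0.27 = 0.244801
Normalizer over all consistent configurations: 0.696×0.73 + 0.906672×0.27 = 0.752881
Posterior = 0.244801 / 0.752881 ≈ 0.3252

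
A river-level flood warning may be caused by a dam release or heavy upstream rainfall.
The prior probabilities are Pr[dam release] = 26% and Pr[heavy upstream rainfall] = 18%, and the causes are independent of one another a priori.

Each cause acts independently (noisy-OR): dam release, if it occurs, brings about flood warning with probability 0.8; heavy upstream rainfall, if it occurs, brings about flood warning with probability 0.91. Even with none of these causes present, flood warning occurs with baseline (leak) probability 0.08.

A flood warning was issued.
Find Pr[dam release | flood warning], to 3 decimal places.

Pr[dam release | flood warning] ≈ 0.563

Under noisy-OR, P(flood warning | causes) = 1 − (1−0.08)·∏(1−qᵢ) over the active causes.
For the numerator, keep only dam release=true terms: 0.173971 + 0.046025 = 0.219996
Denominator P(flood warning): 0.08×0.74×0.82 + 0.9172×0.74×0.18 + 0.816×0.26×0.82 + 0.98344×0.26×0.18 = 0.390711
Posterior = 0.219996 / 0.390711 ≈ 0.563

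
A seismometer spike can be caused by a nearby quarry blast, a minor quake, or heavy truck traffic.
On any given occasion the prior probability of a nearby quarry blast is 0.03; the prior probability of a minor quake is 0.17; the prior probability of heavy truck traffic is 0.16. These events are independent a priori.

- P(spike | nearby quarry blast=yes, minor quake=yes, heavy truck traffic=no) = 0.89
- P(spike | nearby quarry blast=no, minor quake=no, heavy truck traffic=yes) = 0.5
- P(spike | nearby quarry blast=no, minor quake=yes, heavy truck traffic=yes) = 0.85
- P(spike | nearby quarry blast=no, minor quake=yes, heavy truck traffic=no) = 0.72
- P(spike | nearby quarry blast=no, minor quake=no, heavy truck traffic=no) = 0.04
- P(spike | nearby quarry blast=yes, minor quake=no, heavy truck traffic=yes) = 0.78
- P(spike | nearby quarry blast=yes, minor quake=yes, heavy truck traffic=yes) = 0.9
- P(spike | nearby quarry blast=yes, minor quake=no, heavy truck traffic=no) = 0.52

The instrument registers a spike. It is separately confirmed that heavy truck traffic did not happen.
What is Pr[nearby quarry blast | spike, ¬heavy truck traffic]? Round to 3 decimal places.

P(spike | ¬heavy truck traffic) = 0.04*0.97*0.83 + 0.72*0.97*0.17 + 0.52*0.03*0.83 + 0.89*0.03*0.17 = 0.032204 + 0.118728 + 0.012948 + 0.004539 = 0.168419
Restricting to configurations with nearby quarry blast present: 0.012948 + 0.004539 = 0.017487.
So P(nearby quarry blast | spike, ¬heavy truck traffic) = 0.017487/0.168419 ≈ 0.104.

Pr[nearby quarry blast | spike, ¬heavy truck traffic] ≈ 0.104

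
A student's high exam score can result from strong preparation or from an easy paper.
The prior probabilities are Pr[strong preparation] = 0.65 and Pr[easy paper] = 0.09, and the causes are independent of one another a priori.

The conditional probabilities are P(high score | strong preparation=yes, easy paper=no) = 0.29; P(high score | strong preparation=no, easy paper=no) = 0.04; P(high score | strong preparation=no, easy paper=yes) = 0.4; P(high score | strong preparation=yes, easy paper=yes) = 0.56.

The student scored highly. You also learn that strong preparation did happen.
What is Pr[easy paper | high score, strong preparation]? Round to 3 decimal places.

Pr[easy paper | high score, strong preparation] ≈ 0.160

Weight on easy paper=true, given the evidence: 0.56·0.09 = 0.050400
Normalizer over all consistent configurations: 0.29·0.91 + 0.56·0.09 = 0.314300
Posterior = 0.050400 / 0.314300 ≈ 0.160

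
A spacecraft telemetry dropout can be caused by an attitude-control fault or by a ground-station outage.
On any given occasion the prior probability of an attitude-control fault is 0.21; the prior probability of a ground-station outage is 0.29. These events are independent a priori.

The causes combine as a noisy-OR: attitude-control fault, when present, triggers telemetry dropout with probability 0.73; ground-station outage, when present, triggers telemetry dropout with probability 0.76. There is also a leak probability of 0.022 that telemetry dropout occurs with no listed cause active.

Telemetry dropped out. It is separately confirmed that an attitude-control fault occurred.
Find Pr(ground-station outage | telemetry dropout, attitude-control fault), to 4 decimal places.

Pr(ground-station outage | telemetry dropout, attitude-control fault) ≈ 0.3420

Under noisy-OR, P(telemetry dropout | causes) = 1 − (1−0.022)·∏(1−qᵢ) over the active causes.
P(telemetry dropout | attitude-control fault) = 0.73594·0.71 + 0.936626·0.29 = 0.522517 + 0.271622 = 0.794139
Restricting to configurations with ground-station outage present: 0.936626·0.29 = 0.271622.
So P(ground-station outage | telemetry dropout, attitude-control fault) = 0.271622/0.794139 ≈ 0.3420.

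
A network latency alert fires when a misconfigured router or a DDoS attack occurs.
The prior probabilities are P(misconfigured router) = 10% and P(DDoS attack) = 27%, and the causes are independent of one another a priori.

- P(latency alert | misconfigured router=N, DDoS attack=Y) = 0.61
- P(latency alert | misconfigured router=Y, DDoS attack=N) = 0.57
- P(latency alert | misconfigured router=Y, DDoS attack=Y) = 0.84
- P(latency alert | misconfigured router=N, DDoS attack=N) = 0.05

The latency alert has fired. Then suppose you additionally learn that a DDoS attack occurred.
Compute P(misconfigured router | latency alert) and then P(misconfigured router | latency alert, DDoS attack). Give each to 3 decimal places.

P(latency alert) = 0.05×0.9×0.73 + 0.61×0.9×0.27 + 0.57×0.1×0.73 + 0.84×0.1×0.27 = 0.032850 + 0.148230 + 0.041610 + 0.022680 = 0.245370
Of this, 0.064290 comes from 0.041610 + 0.022680 (the misconfigured router=true cases).
P(misconfigured router | latency alert) = 0.064290 / 0.245370 ≈ 0.262

Now condition on the additional information:
Enumerate both values of misconfigured router and weight by the priors:
  P(latency alert | DDoS attack) = 0.61×0.9 + 0.84×0.1
        = 0.549000 + 0.084000 = 0.633000
Configurations with misconfigured router contribute 0.084000, so
  P(misconfigured router | latency alert, DDoS attack) = 0.084000 / 0.633000 ≈ 0.133
— DDoS attack explains away the evidence for misconfigured router.

P(misconfigured router | latency alert) ≈ 0.262; P(misconfigured router | latency alert, DDoS attack) ≈ 0.133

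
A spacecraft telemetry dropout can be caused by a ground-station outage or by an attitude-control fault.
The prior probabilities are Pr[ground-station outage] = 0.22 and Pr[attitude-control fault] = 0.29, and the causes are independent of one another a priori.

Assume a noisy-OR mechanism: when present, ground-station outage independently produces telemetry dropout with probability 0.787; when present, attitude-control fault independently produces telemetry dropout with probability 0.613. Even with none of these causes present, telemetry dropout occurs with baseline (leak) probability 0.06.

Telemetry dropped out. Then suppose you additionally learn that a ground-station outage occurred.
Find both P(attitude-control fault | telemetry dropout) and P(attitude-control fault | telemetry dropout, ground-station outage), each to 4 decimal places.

P(attitude-control fault | telemetry dropout) ≈ 0.5618; P(attitude-control fault | telemetry dropout, ground-station outage) ≈ 0.3203

Under noisy-OR, P(telemetry dropout | causes) = 1 − (1−0.06)·∏(1−qᵢ) over the active causes.
Enumerate the 4 (ground-station outage, attitude-control fault) configurations and weight by the priors:
  P(telemetry dropout) = 0.06*0.78*0.71 + 0.63622*0.78*0.29 + 0.79978*0.22*0.71 + 0.922515*0.22*0.29
        = 0.033228 + 0.143913 + 0.124926 + 0.058856 = 0.360923
Keeping only the attitude-control fault-present terms gives 0.202769, so
  P(attitude-control fault | telemetry dropout) = 0.202769 / 0.360923 ≈ 0.5618

With the extra evidence:
P(telemetry dropout | ground-station outage) = 0.79978*0.71 + 0.922515*0.29 = 0.567844 + 0.267529 = 0.835373
The attitude-control fault-present share is 0.922515*0.29 = 0.267529.
Hence the posterior is 0.267529/0.835373 ≈ 0.3203.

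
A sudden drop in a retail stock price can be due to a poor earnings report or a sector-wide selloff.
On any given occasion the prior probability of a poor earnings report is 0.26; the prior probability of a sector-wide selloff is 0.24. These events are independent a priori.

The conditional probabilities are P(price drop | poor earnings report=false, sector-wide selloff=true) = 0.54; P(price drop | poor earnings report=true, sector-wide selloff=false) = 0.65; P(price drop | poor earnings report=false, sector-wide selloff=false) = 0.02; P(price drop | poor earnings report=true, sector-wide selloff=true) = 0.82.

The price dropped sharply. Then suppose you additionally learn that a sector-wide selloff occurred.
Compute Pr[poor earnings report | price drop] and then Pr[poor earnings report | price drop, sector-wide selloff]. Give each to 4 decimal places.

For the numerator, keep only poor earnings report=true terms: 0.128440 + 0.051168 = 0.179608
Denominator P(price drop): 0.02·0.74·0.76 + 0.54·0.74·0.24 + 0.65·0.26·0.76 + 0.82·0.26·0.24 = 0.286760
P(poor earnings report | price drop) = 0.179608/0.286760 ≈ 0.6263

With the extra evidence:
Weight on poor earnings report=true, given the evidence: 0.82*0.26 = 0.213200
Denominator P(price drop | sector-wide selloff): 0.54*0.74 + 0.82*0.26 = 0.612800
P(poor earnings report | price drop, sector-wide selloff) = 0.213200/0.612800 ≈ 0.3479
The drop from 0.6263 to 0.3479 is the explaining-away (discounting) effect.

Pr[poor earnings report | price drop] ≈ 0.6263; Pr[poor earnings report | price drop, sector-wide selloff] ≈ 0.3479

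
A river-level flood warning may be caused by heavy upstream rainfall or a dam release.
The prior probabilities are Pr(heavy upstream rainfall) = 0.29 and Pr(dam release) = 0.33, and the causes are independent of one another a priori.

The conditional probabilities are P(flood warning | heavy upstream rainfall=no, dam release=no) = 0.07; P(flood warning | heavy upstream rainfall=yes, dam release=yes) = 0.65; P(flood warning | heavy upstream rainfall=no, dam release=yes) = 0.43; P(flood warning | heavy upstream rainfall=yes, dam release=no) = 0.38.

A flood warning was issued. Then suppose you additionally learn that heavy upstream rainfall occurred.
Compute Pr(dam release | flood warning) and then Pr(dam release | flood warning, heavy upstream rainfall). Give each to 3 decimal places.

P(flood warning) = 0.07·0.71·0.67 + 0.43·0.71·0.33 + 0.38·0.29·0.67 + 0.65·0.29·0.33 = 0.033299 + 0.100749 + 0.073834 + 0.062205 = 0.270087
Restricting to configurations with dam release present: 0.100749 + 0.062205 = 0.162954.
Hence the posterior is 0.162954/0.270087 ≈ 0.603.

With the extra evidence:
Enumerate both values of dam release and weight by the priors:
  P(flood warning | heavy upstream rainfall) = 0.38·0.67 + 0.65·0.33
        = 0.254600 + 0.214500 = 0.469100
Keeping only the dam release-present terms gives 0.214500, so
  P(dam release | flood warning, heavy upstream rainfall) = 0.214500 / 0.469100 ≈ 0.457

Pr(dam release | flood warning) ≈ 0.603; Pr(dam release | flood warning, heavy upstream rainfall) ≈ 0.457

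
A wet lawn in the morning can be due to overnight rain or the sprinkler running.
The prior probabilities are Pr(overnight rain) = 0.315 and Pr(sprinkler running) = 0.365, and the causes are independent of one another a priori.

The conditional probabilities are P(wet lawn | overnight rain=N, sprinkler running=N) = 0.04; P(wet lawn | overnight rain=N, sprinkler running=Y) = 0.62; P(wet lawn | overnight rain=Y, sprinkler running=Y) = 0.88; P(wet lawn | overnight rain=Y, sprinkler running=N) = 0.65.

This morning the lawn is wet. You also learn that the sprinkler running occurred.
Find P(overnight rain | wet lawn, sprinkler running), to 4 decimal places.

P(overnight rain | wet lawn, sprinkler running) ≈ 0.3949

By total probability over both values of overnight rain:
  P(wet lawn | sprinkler running) = 0.62·0.685 + 0.88·0.315
        = 0.424700 + 0.277200 = 0.701900
The terms with overnight rain present sum to 0.277200, so
  P(overnight rain | wet lawn, sprinkler running) = 0.277200 / 0.701900 ≈ 0.3949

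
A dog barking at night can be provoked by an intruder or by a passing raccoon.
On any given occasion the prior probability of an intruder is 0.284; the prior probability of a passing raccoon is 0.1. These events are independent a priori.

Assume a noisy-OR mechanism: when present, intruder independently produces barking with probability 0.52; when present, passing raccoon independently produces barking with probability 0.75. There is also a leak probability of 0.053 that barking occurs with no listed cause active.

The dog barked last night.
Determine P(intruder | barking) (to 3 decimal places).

P(intruder | barking) ≈ 0.650

Under noisy-OR, P(barking | causes) = 1 − (1−0.053)·∏(1−qᵢ) over the active causes.
P(barking) = 0.053·0.716·0.9 + 0.76325·0.716·0.1 + 0.54544·0.284·0.9 + 0.88636·0.284·0.1 = 0.034153 + 0.054649 + 0.139414 + 0.025173 = 0.253389
Restricting to configurations with intruder present: 0.139414 + 0.025173 = 0.164587.
So P(intruder | barking) = 0.164587/0.253389 ≈ 0.650.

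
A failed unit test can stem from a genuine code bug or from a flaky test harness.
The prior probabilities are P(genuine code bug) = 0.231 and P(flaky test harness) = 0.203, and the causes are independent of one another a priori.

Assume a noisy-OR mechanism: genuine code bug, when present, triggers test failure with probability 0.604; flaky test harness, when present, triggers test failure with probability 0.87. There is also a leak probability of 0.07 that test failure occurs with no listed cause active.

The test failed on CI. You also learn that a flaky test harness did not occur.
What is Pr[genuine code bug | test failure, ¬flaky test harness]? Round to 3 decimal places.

Under noisy-OR, P(test failure | causes) = 1 − (1−0.07)·∏(1−qᵢ) over the active causes.
P(test failure | ¬flaky test harness) = 0.07·0.769 + 0.63172·0.231 = 0.053830 + 0.145927 = 0.199757
Of this, 0.145927 comes from 0.63172·0.231 (the genuine code bug=true cases).
So P(genuine code bug | test failure, ¬flaky test harness) = 0.145927/0.199757 ≈ 0.731.

Pr[genuine code bug | test failure, ¬flaky test harness] ≈ 0.731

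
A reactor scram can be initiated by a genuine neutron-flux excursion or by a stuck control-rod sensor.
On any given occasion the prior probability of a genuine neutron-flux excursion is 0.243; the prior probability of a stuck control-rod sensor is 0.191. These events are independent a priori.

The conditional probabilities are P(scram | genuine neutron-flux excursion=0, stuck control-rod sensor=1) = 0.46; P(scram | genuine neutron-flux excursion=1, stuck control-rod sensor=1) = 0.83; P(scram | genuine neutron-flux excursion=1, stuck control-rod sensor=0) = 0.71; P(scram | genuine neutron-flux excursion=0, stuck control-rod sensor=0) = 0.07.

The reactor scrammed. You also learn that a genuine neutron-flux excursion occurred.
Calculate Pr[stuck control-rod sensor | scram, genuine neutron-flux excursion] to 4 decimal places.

By total probability over both values of stuck control-rod sensor:
  P(scram | genuine neutron-flux excursion) = 0.71·0.809 + 0.83·0.191
        = 0.574390 + 0.158530 = 0.732920
Configurations with stuck control-rod sensor contribute 0.158530, so
  P(stuck control-rod sensor | scram, genuine neutron-flux excursion) = 0.158530 / 0.732920 ≈ 0.2163

Pr[stuck control-rod sensor | scram, genuine neutron-flux excursion] ≈ 0.2163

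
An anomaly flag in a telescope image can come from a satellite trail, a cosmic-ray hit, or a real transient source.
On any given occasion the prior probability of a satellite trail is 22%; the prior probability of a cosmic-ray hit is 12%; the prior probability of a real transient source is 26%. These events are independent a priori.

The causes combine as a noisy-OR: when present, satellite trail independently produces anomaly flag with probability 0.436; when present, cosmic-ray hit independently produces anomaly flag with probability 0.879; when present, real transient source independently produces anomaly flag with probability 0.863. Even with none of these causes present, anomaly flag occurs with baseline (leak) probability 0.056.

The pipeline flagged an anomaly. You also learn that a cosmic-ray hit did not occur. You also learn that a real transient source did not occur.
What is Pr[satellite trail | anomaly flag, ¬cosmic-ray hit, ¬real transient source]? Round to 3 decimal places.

Pr[satellite trail | anomaly flag, ¬cosmic-ray hit, ¬real transient source] ≈ 0.702

Under noisy-OR, P(anomaly flag | causes) = 1 − (1−0.056)·∏(1−qᵢ) over the active causes.
P(anomaly flag | ¬cosmic-ray hit, ¬real transient source) = 0.056×0.78 + 0.467584×0.22 = 0.043680 + 0.102868 = 0.146548
Restricting to configurations with satellite trail present: 0.467584×0.22 = 0.102868.
Hence the posterior is 0.102868/0.146548 ≈ 0.702.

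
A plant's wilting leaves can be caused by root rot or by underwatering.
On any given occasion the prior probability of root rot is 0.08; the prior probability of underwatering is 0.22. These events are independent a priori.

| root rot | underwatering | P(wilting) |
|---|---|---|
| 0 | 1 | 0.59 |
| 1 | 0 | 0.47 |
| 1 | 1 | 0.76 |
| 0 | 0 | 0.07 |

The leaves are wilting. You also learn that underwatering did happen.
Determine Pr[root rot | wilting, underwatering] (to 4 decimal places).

Pr[root rot | wilting, underwatering] ≈ 0.1007

Enumerate both values of root rot and weight by the priors:
  P(wilting | underwatering) = 0.59×0.92 + 0.76×0.08
        = 0.542800 + 0.060800 = 0.603600
Keeping only the root rot-present terms gives 0.060800, so
  P(root rot | wilting, underwatering) = 0.060800 / 0.603600 ≈ 0.1007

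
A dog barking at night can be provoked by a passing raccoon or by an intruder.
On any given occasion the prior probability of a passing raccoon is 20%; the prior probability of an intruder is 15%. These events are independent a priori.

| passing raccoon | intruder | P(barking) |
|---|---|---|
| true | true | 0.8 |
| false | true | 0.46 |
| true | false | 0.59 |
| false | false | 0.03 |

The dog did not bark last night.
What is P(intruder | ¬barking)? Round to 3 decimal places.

Numerator (weight on configurations with intruder): 0.064800 + 0.006000 = 0.070800
Denominator P(¬barking): 0.97·0.8·0.85 + 0.54·0.8·0.15 + 0.41·0.2·0.85 + 0.2·0.2·0.15 = 0.800100
P(intruder | ¬barking) = 0.070800/0.800100 ≈ 0.088

P(intruder | ¬barking) ≈ 0.088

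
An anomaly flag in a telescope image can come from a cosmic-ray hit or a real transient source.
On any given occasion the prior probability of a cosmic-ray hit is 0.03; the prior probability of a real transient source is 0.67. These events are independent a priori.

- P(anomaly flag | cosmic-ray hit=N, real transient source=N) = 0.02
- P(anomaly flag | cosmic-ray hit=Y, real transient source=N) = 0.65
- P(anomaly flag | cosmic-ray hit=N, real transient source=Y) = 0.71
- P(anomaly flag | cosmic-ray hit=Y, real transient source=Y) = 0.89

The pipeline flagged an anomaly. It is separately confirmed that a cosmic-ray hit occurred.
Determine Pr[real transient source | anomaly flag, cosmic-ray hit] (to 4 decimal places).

Pr[real transient source | anomaly flag, cosmic-ray hit] ≈ 0.7354

Sum P(anomaly flag|·) weighted by the priors over both values of real transient source:
  P(anomaly flag | cosmic-ray hit) = 0.65·0.33 + 0.89·0.67
        = 0.214500 + 0.596300 = 0.810800
The terms with real transient source present sum to 0.596300, so
  P(real transient source | anomaly flag, cosmic-ray hit) = 0.596300 / 0.810800 ≈ 0.7354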